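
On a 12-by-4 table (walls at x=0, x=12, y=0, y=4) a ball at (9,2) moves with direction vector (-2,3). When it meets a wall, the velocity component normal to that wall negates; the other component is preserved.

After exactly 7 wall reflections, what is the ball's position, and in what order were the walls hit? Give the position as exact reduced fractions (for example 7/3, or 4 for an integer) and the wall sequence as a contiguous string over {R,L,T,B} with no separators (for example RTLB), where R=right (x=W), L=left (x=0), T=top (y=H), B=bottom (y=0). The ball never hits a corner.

1. t=2/3 → T at (23/3,4); v=(-2,-3)
2. t=4/3 → B at (5,0); v=(-2,3)
3. t=4/3 → T at (7/3,4); v=(-2,-3)
4. t=7/6 → L at (0,1/2); v=(2,-3)
5. t=1/6 → B at (1/3,0); v=(2,3)
6. t=4/3 → T at (3,4); v=(2,-3)
7. t=4/3 → B at (17/3,0); v=(2,3)

Final position: (17/3,0)
Wall sequence: TBTLBTB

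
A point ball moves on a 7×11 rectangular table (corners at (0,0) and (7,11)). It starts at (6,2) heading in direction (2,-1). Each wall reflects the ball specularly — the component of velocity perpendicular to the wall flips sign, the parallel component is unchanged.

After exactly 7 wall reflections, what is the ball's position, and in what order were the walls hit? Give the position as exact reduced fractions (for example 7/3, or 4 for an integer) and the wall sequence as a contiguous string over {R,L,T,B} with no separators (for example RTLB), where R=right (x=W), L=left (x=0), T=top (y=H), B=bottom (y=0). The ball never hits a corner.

1. t=1/2 → R at (7,3/2); v=(-2,-1)
2. t=3/2 → B at (4,0); v=(-2,1)
3. t=2 → L at (0,2); v=(2,1)
4. t=7/2 → R at (7,11/2); v=(-2,1)
5. t=7/2 → L at (0,9); v=(2,1)
6. t=2 → T at (4,11); v=(2,-1)
7. t=3/2 → R at (7,19/2); v=(-2,-1)

Final position: (7,19/2)
Wall sequence: RBLRLTR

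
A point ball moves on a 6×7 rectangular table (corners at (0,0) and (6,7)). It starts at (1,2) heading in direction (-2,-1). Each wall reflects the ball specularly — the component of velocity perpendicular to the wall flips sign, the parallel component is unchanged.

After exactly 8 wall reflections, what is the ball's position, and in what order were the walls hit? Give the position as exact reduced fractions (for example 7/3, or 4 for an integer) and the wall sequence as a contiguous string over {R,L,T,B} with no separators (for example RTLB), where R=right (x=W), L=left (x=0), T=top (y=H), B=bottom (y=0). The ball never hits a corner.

Final position: (6,1/2)
Wall sequence: LBRLTRLR

1. t=1/2 → L at (0,3/2); v=(2,-1)
2. t=3/2 → B at (3,0); v=(2,1)
3. t=3/2 → R at (6,3/2); v=(-2,1)
4. t=3 → L at (0,9/2); v=(2,1)
5. t=5/2 → T at (5,7); v=(2,-1)
6. t=1/2 → R at (6,13/2); v=(-2,-1)
7. t=3 → L at (0,7/2); v=(2,-1)
8. t=3 → R at (6,1/2); v=(-2,-1)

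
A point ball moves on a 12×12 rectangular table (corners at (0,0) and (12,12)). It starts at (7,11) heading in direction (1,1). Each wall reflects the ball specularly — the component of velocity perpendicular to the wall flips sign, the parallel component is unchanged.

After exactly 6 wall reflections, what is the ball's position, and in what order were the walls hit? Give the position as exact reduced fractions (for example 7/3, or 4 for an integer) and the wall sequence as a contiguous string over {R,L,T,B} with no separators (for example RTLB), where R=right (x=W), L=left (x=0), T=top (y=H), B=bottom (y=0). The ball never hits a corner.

Final position: (12,8)
Wall sequence: TRBLTR

1. t=1 → T at (8,12); v=(1,-1)
2. t=4 → R at (12,8); v=(-1,-1)
3. t=8 → B at (4,0); v=(-1,1)
4. t=4 → L at (0,4); v=(1,1)
5. t=8 → T at (8,12); v=(1,-1)
6. t=4 → R at (12,8); v=(-1,-1)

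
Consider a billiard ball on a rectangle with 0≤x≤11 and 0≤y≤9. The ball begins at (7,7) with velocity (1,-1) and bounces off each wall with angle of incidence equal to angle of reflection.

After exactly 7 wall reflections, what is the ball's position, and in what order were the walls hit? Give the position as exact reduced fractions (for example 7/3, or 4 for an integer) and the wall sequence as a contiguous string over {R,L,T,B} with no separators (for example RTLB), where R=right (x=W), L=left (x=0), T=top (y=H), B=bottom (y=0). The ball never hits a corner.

1. t=4 → R at (11,3); v=(-1,-1)
2. t=3 → B at (8,0); v=(-1,1)
3. t=8 → L at (0,8); v=(1,1)
4. t=1 → T at (1,9); v=(1,-1)
5. t=9 → B at (10,0); v=(1,1)
6. t=1 → R at (11,1); v=(-1,1)
7. t=8 → T at (3,9); v=(-1,-1)

Final position: (3,9)
Wall sequence: RBLTBRT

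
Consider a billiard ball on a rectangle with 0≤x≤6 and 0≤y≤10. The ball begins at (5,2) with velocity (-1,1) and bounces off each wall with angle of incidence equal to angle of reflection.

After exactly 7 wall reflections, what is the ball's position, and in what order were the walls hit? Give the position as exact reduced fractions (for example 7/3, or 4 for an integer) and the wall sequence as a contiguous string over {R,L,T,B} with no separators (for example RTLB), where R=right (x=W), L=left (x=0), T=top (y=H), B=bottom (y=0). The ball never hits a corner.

Final position: (1,10)
Wall sequence: LTRLBRT

1. t=5 → L at (0,7); v=(1,1)
2. t=3 → T at (3,10); v=(1,-1)
3. t=3 → R at (6,7); v=(-1,-1)
4. t=6 → L at (0,1); v=(1,-1)
5. t=1 → B at (1,0); v=(1,1)
6. t=5 → R at (6,5); v=(-1,1)
7. t=5 → T at (1,10); v=(-1,-1)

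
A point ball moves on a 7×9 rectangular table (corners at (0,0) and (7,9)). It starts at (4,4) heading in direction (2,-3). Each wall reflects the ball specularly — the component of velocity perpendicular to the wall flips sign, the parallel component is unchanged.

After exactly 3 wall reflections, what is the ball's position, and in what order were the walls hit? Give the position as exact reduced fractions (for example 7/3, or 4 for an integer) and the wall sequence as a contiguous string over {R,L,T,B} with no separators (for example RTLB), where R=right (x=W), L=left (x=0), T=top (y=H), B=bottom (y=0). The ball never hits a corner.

1. t=4/3 → B at (20/3,0); v=(2,3)
2. t=1/6 → R at (7,1/2); v=(-2,3)
3. t=17/6 → T at (4/3,9); v=(-2,-3)

Final position: (4/3,9)
Wall sequence: BRT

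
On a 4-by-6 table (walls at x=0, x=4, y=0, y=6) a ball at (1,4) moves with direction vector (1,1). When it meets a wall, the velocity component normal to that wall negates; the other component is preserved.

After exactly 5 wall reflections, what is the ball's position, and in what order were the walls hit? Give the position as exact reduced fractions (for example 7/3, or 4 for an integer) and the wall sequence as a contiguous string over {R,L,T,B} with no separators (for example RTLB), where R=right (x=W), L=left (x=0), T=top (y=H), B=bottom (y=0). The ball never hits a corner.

1. t=2 → T at (3,6); v=(1,-1)
2. t=1 → R at (4,5); v=(-1,-1)
3. t=4 → L at (0,1); v=(1,-1)
4. t=1 → B at (1,0); v=(1,1)
5. t=3 → R at (4,3); v=(-1,1)

Final position: (4,3)
Wall sequence: TRLBR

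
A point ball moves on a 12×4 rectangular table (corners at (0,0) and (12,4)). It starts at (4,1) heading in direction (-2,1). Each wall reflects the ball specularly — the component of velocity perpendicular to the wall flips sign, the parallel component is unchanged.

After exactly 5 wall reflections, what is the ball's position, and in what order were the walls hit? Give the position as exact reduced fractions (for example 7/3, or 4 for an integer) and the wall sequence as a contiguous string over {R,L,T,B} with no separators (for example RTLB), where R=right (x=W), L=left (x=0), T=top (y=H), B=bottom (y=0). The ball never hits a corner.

1. t=2 → L at (0,3); v=(2,1)
2. t=1 → T at (2,4); v=(2,-1)
3. t=4 → B at (10,0); v=(2,1)
4. t=1 → R at (12,1); v=(-2,1)
5. t=3 → T at (6,4); v=(-2,-1)

Final position: (6,4)
Wall sequence: LTBRT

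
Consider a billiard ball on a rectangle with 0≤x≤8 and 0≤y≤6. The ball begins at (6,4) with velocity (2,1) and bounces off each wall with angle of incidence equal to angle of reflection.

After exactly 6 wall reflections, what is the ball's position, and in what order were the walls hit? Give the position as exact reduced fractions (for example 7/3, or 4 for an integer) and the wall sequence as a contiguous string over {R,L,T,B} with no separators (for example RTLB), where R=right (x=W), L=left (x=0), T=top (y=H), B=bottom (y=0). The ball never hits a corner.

1. t=1 → R at (8,5); v=(-2,1)
2. t=1 → T at (6,6); v=(-2,-1)
3. t=3 → L at (0,3); v=(2,-1)
4. t=3 → B at (6,0); v=(2,1)
5. t=1 → R at (8,1); v=(-2,1)
6. t=4 → L at (0,5); v=(2,1)

Final position: (0,5)
Wall sequence: RTLBRL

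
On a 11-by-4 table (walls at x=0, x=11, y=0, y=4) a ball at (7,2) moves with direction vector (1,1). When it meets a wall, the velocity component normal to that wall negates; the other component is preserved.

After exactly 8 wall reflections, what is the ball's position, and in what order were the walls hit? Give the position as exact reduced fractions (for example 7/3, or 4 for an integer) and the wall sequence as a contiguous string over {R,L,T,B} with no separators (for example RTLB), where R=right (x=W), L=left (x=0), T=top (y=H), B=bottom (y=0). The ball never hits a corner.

1. t=2 → T at (9,4); v=(1,-1)
2. t=2 → R at (11,2); v=(-1,-1)
3. t=2 → B at (9,0); v=(-1,1)
4. t=4 → T at (5,4); v=(-1,-1)
5. t=4 → B at (1,0); v=(-1,1)
6. t=1 → L at (0,1); v=(1,1)
7. t=3 → T at (3,4); v=(1,-1)
8. t=4 → B at (7,0); v=(1,1)

Final position: (7,0)
Wall sequence: TRBTBLTB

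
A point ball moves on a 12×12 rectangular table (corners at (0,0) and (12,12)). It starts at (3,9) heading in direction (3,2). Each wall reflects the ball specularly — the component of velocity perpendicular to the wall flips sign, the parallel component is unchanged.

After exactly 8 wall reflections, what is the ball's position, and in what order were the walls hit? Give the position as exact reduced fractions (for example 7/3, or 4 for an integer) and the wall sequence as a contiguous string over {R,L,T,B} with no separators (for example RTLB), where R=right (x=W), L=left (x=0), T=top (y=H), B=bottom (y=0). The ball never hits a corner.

1. t=3/2 → T at (15/2,12); v=(3,-2)
2. t=3/2 → R at (12,9); v=(-3,-2)
3. t=4 → L at (0,1); v=(3,-2)
4. t=1/2 → B at (3/2,0); v=(3,2)
5. t=7/2 → R at (12,7); v=(-3,2)
6. t=5/2 → T at (9/2,12); v=(-3,-2)
7. t=3/2 → L at (0,9); v=(3,-2)
8. t=4 → R at (12,1); v=(-3,-2)

Final position: (12,1)
Wall sequence: TRLBRTLR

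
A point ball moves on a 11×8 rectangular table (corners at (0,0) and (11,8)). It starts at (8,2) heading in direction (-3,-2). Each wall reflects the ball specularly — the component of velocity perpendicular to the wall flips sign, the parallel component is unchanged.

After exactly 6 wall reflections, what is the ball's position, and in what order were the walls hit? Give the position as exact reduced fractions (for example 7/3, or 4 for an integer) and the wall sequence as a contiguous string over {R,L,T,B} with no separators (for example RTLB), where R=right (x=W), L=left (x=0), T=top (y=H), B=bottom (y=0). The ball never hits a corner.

Final position: (0,2)
Wall sequence: BLTRBL

1. t=1 → B at (5,0); v=(-3,2)
2. t=5/3 → L at (0,10/3); v=(3,2)
3. t=7/3 → T at (7,8); v=(3,-2)
4. t=4/3 → R at (11,16/3); v=(-3,-2)
5. t=8/3 → B at (3,0); v=(-3,2)
6. t=1 → L at (0,2); v=(3,2)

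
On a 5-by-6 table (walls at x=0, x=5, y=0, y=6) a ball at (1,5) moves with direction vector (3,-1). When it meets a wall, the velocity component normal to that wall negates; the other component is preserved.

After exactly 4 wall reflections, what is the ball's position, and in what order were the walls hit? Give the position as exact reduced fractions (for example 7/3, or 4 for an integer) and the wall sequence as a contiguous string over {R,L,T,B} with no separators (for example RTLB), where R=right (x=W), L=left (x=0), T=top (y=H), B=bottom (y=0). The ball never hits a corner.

Final position: (4,0)
Wall sequence: RLRB

1. t=4/3 → R at (5,11/3); v=(-3,-1)
2. t=5/3 → L at (0,2); v=(3,-1)
3. t=5/3 → R at (5,1/3); v=(-3,-1)
4. t=1/3 → B at (4,0); v=(-3,1)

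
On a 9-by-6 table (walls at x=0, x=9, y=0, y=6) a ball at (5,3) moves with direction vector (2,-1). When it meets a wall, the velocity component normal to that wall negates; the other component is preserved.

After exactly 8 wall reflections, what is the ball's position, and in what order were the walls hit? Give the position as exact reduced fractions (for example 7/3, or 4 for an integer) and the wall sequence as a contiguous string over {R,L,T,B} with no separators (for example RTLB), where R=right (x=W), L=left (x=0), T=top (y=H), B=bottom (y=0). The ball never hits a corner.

Final position: (9,5)
Wall sequence: RBLTRBLR

1. t=2 → R at (9,1); v=(-2,-1)
2. t=1 → B at (7,0); v=(-2,1)
3. t=7/2 → L at (0,7/2); v=(2,1)
4. t=5/2 → T at (5,6); v=(2,-1)
5. t=2 → R at (9,4); v=(-2,-1)
6. t=4 → B at (1,0); v=(-2,1)
7. t=1/2 → L at (0,1/2); v=(2,1)
8. t=9/2 → R at (9,5); v=(-2,1)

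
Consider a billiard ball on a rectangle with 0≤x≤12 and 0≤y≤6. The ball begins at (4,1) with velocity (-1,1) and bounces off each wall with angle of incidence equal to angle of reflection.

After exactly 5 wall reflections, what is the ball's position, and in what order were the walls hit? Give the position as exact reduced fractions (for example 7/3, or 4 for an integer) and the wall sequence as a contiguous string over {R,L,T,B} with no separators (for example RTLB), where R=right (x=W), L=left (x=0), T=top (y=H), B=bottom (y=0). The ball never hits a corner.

1. t=4 → L at (0,5); v=(1,1)
2. t=1 → T at (1,6); v=(1,-1)
3. t=6 → B at (7,0); v=(1,1)
4. t=5 → R at (12,5); v=(-1,1)
5. t=1 → T at (11,6); v=(-1,-1)

Final position: (11,6)
Wall sequence: LTBRT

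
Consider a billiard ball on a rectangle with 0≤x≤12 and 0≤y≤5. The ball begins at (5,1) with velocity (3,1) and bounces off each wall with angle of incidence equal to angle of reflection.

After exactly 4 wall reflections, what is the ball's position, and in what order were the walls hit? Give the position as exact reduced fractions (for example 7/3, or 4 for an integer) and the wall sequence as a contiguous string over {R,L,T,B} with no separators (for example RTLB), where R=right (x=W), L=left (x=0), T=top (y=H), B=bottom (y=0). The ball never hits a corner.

Final position: (8,0)
Wall sequence: RTLB

1. t=7/3 → R at (12,10/3); v=(-3,1)
2. t=5/3 → T at (7,5); v=(-3,-1)
3. t=7/3 → L at (0,8/3); v=(3,-1)
4. t=8/3 → B at (8,0); v=(3,1)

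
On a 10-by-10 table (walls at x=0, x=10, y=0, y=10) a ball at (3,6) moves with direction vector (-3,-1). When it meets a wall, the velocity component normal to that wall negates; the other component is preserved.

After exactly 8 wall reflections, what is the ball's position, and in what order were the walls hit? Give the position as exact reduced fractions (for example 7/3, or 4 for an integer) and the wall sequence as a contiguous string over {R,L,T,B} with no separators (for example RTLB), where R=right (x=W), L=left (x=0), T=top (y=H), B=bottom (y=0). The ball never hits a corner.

1. t=1 → L at (0,5); v=(3,-1)
2. t=10/3 → R at (10,5/3); v=(-3,-1)
3. t=5/3 → B at (5,0); v=(-3,1)
4. t=5/3 → L at (0,5/3); v=(3,1)
5. t=10/3 → R at (10,5); v=(-3,1)
6. t=10/3 → L at (0,25/3); v=(3,1)
7. t=5/3 → T at (5,10); v=(3,-1)
8. t=5/3 → R at (10,25/3); v=(-3,-1)

Final position: (10,25/3)
Wall sequence: LRBLRLTR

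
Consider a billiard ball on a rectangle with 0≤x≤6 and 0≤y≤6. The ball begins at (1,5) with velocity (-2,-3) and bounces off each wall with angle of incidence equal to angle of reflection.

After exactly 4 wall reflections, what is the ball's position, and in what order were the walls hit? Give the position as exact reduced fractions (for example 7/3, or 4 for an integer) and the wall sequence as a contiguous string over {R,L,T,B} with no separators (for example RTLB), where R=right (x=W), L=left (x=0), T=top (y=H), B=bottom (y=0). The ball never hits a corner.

1. t=1/2 → L at (0,7/2); v=(2,-3)
2. t=7/6 → B at (7/3,0); v=(2,3)
3. t=11/6 → R at (6,11/2); v=(-2,3)
4. t=1/6 → T at (17/3,6); v=(-2,-3)

Final position: (17/3,6)
Wall sequence: LBRT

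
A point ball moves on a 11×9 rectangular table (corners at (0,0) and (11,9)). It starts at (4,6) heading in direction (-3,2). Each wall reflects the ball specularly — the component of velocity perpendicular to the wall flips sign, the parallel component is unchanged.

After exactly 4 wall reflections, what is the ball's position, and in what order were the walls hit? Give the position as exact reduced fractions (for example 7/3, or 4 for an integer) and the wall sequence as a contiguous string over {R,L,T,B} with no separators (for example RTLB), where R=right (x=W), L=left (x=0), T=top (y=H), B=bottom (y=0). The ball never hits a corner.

Final position: (8,0)
Wall sequence: LTRB

1. t=4/3 → L at (0,26/3); v=(3,2)
2. t=1/6 → T at (1/2,9); v=(3,-2)
3. t=7/2 → R at (11,2); v=(-3,-2)
4. t=1 → B at (8,0); v=(-3,2)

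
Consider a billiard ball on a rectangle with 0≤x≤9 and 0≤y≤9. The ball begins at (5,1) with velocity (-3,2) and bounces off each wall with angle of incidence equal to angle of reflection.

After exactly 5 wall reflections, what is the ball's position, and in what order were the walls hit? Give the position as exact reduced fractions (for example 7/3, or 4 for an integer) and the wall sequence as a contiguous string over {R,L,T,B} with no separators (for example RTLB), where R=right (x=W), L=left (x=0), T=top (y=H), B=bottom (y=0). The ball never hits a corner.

Final position: (5/2,0)
Wall sequence: LTRLB

1. t=5/3 → L at (0,13/3); v=(3,2)
2. t=7/3 → T at (7,9); v=(3,-2)
3. t=2/3 → R at (9,23/3); v=(-3,-2)
4. t=3 → L at (0,5/3); v=(3,-2)
5. t=5/6 → B at (5/2,0); v=(3,2)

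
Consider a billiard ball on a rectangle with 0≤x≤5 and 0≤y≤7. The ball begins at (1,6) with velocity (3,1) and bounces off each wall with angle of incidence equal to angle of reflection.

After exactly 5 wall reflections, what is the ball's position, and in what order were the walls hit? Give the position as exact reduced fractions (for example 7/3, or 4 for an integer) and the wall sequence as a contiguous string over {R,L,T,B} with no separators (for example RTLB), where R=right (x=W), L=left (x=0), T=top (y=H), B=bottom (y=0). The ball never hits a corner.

1. t=1 → T at (4,7); v=(3,-1)
2. t=1/3 → R at (5,20/3); v=(-3,-1)
3. t=5/3 → L at (0,5); v=(3,-1)
4. t=5/3 → R at (5,10/3); v=(-3,-1)
5. t=5/3 → L at (0,5/3); v=(3,-1)

Final position: (0,5/3)
Wall sequence: TRLRL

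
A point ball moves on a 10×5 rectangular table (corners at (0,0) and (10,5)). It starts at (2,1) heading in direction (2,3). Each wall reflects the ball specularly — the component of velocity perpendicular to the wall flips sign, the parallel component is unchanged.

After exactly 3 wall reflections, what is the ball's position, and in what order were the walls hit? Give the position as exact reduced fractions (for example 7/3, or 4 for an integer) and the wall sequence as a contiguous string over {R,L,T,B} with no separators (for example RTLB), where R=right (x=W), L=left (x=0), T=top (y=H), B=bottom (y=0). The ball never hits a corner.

1. t=4/3 → T at (14/3,5); v=(2,-3)
2. t=5/3 → B at (8,0); v=(2,3)
3. t=1 → R at (10,3); v=(-2,3)

Final position: (10,3)
Wall sequence: TBR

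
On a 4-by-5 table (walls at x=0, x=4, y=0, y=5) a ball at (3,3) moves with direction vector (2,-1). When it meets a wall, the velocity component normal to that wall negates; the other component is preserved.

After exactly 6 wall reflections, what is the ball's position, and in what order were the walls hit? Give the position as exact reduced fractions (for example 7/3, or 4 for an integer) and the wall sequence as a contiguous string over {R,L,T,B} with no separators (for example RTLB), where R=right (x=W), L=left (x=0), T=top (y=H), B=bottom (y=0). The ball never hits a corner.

1. t=1/2 → R at (4,5/2); v=(-2,-1)
2. t=2 → L at (0,1/2); v=(2,-1)
3. t=1/2 → B at (1,0); v=(2,1)
4. t=3/2 → R at (4,3/2); v=(-2,1)
5. t=2 → L at (0,7/2); v=(2,1)
6. t=3/2 → T at (3,5); v=(2,-1)

Final position: (3,5)
Wall sequence: RLBRLT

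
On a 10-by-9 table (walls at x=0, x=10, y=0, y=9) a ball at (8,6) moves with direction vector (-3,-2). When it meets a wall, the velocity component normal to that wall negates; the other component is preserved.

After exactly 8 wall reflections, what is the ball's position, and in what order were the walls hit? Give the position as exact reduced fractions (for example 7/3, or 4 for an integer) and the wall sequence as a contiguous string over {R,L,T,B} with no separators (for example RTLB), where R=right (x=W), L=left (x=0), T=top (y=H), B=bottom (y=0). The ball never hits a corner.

1. t=8/3 → L at (0,2/3); v=(3,-2)
2. t=1/3 → B at (1,0); v=(3,2)
3. t=3 → R at (10,6); v=(-3,2)
4. t=3/2 → T at (11/2,9); v=(-3,-2)
5. t=11/6 → L at (0,16/3); v=(3,-2)
6. t=8/3 → B at (8,0); v=(3,2)
7. t=2/3 → R at (10,4/3); v=(-3,2)
8. t=10/3 → L at (0,8); v=(3,2)

Final position: (0,8)
Wall sequence: LBRTLBRL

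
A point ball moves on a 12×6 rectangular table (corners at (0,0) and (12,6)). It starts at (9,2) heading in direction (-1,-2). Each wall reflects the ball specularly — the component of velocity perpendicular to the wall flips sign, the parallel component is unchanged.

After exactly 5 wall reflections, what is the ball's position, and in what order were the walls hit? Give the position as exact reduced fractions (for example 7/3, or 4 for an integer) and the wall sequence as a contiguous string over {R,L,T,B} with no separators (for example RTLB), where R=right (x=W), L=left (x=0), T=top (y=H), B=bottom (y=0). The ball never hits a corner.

Final position: (1,6)
Wall sequence: BTBLT

1. t=1 → B at (8,0); v=(-1,2)
2. t=3 → T at (5,6); v=(-1,-2)
3. t=3 → B at (2,0); v=(-1,2)
4. t=2 → L at (0,4); v=(1,2)
5. t=1 → T at (1,6); v=(1,-2)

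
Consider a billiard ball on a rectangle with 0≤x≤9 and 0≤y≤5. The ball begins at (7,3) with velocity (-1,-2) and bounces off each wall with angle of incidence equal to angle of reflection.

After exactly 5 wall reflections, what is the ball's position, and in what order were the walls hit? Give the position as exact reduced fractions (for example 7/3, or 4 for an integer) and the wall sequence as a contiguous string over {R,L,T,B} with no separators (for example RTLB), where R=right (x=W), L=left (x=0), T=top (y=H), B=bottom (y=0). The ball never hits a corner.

Final position: (2,5)
Wall sequence: BTBLT

1. t=3/2 → B at (11/2,0); v=(-1,2)
2. t=5/2 → T at (3,5); v=(-1,-2)
3. t=5/2 → B at (1/2,0); v=(-1,2)
4. t=1/2 → L at (0,1); v=(1,2)
5. t=2 → T at (2,5); v=(1,-2)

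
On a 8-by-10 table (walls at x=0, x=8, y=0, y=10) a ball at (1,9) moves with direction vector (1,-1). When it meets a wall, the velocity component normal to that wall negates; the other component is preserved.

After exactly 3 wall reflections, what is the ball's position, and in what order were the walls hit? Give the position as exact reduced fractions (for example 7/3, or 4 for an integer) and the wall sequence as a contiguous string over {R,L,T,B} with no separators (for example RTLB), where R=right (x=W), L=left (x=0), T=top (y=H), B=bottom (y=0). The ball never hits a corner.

1. t=7 → R at (8,2); v=(-1,-1)
2. t=2 → B at (6,0); v=(-1,1)
3. t=6 → L at (0,6); v=(1,1)

Final position: (0,6)
Wall sequence: RBL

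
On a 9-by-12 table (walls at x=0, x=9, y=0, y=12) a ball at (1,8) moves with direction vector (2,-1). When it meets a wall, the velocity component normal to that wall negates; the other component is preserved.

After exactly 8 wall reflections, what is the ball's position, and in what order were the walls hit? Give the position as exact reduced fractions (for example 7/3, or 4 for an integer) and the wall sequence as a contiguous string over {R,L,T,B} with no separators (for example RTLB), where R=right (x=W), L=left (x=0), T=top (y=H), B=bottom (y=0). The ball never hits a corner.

1. t=4 → R at (9,4); v=(-2,-1)
2. t=4 → B at (1,0); v=(-2,1)
3. t=1/2 → L at (0,1/2); v=(2,1)
4. t=9/2 → R at (9,5); v=(-2,1)
5. t=9/2 → L at (0,19/2); v=(2,1)
6. t=5/2 → T at (5,12); v=(2,-1)
7. t=2 → R at (9,10); v=(-2,-1)
8. t=9/2 → L at (0,11/2); v=(2,-1)

Final position: (0,11/2)
Wall sequence: RBLRLTRL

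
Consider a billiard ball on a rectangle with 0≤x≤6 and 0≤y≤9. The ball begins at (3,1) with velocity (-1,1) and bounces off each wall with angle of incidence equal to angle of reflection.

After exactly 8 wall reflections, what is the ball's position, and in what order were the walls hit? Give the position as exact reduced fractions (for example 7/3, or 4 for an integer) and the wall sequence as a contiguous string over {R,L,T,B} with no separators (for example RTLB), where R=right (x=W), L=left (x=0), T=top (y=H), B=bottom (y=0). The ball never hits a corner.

1. t=3 → L at (0,4); v=(1,1)
2. t=5 → T at (5,9); v=(1,-1)
3. t=1 → R at (6,8); v=(-1,-1)
4. t=6 → L at (0,2); v=(1,-1)
5. t=2 → B at (2,0); v=(1,1)
6. t=4 → R at (6,4); v=(-1,1)
7. t=5 → T at (1,9); v=(-1,-1)
8. t=1 → L at (0,8); v=(1,-1)

Final position: (0,8)
Wall sequence: LTRLBRTL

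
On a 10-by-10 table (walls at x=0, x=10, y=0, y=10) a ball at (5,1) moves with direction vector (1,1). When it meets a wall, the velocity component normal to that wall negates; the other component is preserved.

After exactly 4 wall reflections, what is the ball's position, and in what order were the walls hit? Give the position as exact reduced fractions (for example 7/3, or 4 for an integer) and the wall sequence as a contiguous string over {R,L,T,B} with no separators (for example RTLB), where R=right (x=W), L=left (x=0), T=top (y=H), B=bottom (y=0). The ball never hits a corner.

Final position: (4,0)
Wall sequence: RTLB

1. t=5 → R at (10,6); v=(-1,1)
2. t=4 → T at (6,10); v=(-1,-1)
3. t=6 → L at (0,4); v=(1,-1)
4. t=4 → B at (4,0); v=(1,1)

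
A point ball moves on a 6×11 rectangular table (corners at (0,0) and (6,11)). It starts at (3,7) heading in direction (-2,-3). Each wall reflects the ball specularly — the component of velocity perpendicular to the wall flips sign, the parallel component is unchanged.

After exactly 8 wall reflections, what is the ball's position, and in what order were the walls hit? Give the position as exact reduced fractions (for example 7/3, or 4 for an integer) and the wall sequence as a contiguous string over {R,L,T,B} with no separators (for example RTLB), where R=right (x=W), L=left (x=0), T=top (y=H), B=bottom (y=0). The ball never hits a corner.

Final position: (1/3,11)
Wall sequence: LBRTLBRT

1. t=3/2 → L at (0,5/2); v=(2,-3)
2. t=5/6 → B at (5/3,0); v=(2,3)
3. t=13/6 → R at (6,13/2); v=(-2,3)
4. t=3/2 → T at (3,11); v=(-2,-3)
5. t=3/2 → L at (0,13/2); v=(2,-3)
6. t=13/6 → B at (13/3,0); v=(2,3)
7. t=5/6 → R at (6,5/2); v=(-2,3)
8. t=17/6 → T at (1/3,11); v=(-2,-3)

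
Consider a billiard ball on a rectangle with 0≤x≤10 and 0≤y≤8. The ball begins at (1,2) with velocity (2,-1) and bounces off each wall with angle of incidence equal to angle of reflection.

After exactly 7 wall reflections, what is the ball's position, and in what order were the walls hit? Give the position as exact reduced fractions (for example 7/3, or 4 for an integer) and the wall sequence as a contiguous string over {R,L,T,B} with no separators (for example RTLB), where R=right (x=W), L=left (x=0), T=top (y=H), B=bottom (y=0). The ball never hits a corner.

Final position: (0,3/2)
Wall sequence: BRLTRBL

1. t=2 → B at (5,0); v=(2,1)
2. t=5/2 → R at (10,5/2); v=(-2,1)
3. t=5 → L at (0,15/2); v=(2,1)
4. t=1/2 → T at (1,8); v=(2,-1)
5. t=9/2 → R at (10,7/2); v=(-2,-1)
6. t=7/2 → B at (3,0); v=(-2,1)
7. t=3/2 → L at (0,3/2); v=(2,1)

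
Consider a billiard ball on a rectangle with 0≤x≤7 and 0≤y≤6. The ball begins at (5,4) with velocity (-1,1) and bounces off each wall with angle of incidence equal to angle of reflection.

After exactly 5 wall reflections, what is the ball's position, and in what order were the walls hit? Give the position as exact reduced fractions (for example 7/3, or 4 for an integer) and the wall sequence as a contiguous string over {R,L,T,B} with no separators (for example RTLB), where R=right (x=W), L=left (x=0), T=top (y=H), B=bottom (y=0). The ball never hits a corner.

1. t=2 → T at (3,6); v=(-1,-1)
2. t=3 → L at (0,3); v=(1,-1)
3. t=3 → B at (3,0); v=(1,1)
4. t=4 → R at (7,4); v=(-1,1)
5. t=2 → T at (5,6); v=(-1,-1)

Final position: (5,6)
Wall sequence: TLBRT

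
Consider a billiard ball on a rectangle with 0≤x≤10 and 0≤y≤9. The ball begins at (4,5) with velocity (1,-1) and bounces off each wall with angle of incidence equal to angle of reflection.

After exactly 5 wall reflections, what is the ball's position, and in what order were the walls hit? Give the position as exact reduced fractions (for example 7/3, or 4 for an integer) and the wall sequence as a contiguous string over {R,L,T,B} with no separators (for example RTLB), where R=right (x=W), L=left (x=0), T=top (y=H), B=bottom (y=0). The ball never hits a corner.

1. t=5 → B at (9,0); v=(1,1)
2. t=1 → R at (10,1); v=(-1,1)
3. t=8 → T at (2,9); v=(-1,-1)
4. t=2 → L at (0,7); v=(1,-1)
5. t=7 → B at (7,0); v=(1,1)

Final position: (7,0)
Wall sequence: BRTLB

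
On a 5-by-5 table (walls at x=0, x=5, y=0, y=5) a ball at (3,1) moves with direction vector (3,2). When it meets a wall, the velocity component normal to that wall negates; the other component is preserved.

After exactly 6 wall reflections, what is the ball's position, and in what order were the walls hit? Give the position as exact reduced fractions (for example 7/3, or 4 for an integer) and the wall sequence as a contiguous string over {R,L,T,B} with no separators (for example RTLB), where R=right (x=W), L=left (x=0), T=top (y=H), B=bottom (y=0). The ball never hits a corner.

1. t=2/3 → R at (5,7/3); v=(-3,2)
2. t=4/3 → T at (1,5); v=(-3,-2)
3. t=1/3 → L at (0,13/3); v=(3,-2)
4. t=5/3 → R at (5,1); v=(-3,-2)
5. t=1/2 → B at (7/2,0); v=(-3,2)
6. t=7/6 → L at (0,7/3); v=(3,2)

Final position: (0,7/3)
Wall sequence: RTLRBL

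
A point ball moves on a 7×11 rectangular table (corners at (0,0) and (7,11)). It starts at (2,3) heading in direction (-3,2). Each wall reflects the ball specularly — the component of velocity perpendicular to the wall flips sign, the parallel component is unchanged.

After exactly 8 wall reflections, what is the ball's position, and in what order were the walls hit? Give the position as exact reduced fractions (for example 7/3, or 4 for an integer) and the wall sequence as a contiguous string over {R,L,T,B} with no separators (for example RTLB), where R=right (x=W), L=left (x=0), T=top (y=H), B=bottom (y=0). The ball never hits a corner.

1. t=2/3 → L at (0,13/3); v=(3,2)
2. t=7/3 → R at (7,9); v=(-3,2)
3. t=1 → T at (4,11); v=(-3,-2)
4. t=4/3 → L at (0,25/3); v=(3,-2)
5. t=7/3 → R at (7,11/3); v=(-3,-2)
6. t=11/6 → B at (3/2,0); v=(-3,2)
7. t=1/2 → L at (0,1); v=(3,2)
8. t=7/3 → R at (7,17/3); v=(-3,2)

Final position: (7,17/3)
Wall sequence: LRTLRBLR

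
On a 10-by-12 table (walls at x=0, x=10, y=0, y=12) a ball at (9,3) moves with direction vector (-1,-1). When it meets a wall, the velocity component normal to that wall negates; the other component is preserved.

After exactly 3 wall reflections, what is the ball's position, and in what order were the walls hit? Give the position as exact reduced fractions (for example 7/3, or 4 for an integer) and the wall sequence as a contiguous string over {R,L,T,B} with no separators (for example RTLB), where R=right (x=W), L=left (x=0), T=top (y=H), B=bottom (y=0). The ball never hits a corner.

1. t=3 → B at (6,0); v=(-1,1)
2. t=6 → L at (0,6); v=(1,1)
3. t=6 → T at (6,12); v=(1,-1)

Final position: (6,12)
Wall sequence: BLT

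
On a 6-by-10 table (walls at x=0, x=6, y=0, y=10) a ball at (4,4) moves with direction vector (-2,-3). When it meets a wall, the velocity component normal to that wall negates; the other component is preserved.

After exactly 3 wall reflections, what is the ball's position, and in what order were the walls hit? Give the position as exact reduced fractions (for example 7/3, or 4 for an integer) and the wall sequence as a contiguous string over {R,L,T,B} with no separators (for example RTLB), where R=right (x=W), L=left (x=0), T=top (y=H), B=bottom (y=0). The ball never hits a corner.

1. t=4/3 → B at (4/3,0); v=(-2,3)
2. t=2/3 → L at (0,2); v=(2,3)
3. t=8/3 → T at (16/3,10); v=(2,-3)

Final position: (16/3,10)
Wall sequence: BLT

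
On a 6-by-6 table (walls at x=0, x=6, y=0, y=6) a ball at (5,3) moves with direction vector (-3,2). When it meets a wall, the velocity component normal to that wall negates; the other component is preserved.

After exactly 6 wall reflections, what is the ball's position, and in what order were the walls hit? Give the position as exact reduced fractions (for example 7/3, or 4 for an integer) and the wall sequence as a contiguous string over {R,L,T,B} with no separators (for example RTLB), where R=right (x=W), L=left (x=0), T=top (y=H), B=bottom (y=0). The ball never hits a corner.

Final position: (11/2,6)
Wall sequence: TLRBLT

1. t=3/2 → T at (1/2,6); v=(-3,-2)
2. t=1/6 → L at (0,17/3); v=(3,-2)
3. t=2 → R at (6,5/3); v=(-3,-2)
4. t=5/6 → B at (7/2,0); v=(-3,2)
5. t=7/6 → L at (0,7/3); v=(3,2)
6. t=11/6 → T at (11/2,6); v=(3,-2)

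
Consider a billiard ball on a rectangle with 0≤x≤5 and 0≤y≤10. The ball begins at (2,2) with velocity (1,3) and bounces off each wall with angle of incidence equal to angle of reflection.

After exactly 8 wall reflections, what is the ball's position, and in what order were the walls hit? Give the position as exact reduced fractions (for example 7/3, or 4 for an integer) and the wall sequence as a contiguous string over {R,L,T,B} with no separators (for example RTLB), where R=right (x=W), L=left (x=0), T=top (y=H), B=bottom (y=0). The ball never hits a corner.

1. t=8/3 → T at (14/3,10); v=(1,-3)
2. t=1/3 → R at (5,9); v=(-1,-3)
3. t=3 → B at (2,0); v=(-1,3)
4. t=2 → L at (0,6); v=(1,3)
5. t=4/3 → T at (4/3,10); v=(1,-3)
6. t=10/3 → B at (14/3,0); v=(1,3)
7. t=1/3 → R at (5,1); v=(-1,3)
8. t=3 → T at (2,10); v=(-1,-3)

Final position: (2,10)
Wall sequence: TRBLTBRT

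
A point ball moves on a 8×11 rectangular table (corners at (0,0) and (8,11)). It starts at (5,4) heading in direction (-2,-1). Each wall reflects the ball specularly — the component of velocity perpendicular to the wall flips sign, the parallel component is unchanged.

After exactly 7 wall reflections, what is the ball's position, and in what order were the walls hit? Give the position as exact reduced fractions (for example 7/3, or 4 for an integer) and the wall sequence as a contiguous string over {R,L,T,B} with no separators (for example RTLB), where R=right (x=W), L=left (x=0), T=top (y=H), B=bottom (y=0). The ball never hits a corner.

Final position: (0,15/2)
Wall sequence: LBRLRTL

1. t=5/2 → L at (0,3/2); v=(2,-1)
2. t=3/2 → B at (3,0); v=(2,1)
3. t=5/2 → R at (8,5/2); v=(-2,1)
4. t=4 → L at (0,13/2); v=(2,1)
5. t=4 → R at (8,21/2); v=(-2,1)
6. t=1/2 → T at (7,11); v=(-2,-1)
7. t=7/2 → L at (0,15/2); v=(2,-1)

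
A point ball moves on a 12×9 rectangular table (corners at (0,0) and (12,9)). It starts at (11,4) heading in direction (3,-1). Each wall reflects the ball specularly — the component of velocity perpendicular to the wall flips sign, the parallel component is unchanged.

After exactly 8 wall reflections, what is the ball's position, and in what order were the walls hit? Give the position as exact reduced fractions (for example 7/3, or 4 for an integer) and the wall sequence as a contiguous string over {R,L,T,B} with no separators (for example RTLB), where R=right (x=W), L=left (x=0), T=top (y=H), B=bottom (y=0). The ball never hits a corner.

Final position: (0,5/3)
Wall sequence: RBLRLTRL

1. t=1/3 → R at (12,11/3); v=(-3,-1)
2. t=11/3 → B at (1,0); v=(-3,1)
3. t=1/3 → L at (0,1/3); v=(3,1)
4. t=4 → R at (12,13/3); v=(-3,1)
5. t=4 → L at (0,25/3); v=(3,1)
6. t=2/3 → T at (2,9); v=(3,-1)
7. t=10/3 → R at (12,17/3); v=(-3,-1)
8. t=4 → L at (0,5/3); v=(3,-1)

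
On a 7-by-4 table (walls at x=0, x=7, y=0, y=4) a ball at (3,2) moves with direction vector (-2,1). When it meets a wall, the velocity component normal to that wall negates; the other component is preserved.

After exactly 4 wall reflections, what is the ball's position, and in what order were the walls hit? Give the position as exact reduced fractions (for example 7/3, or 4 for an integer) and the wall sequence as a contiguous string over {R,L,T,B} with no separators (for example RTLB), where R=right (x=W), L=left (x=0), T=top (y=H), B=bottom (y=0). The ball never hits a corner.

1. t=3/2 → L at (0,7/2); v=(2,1)
2. t=1/2 → T at (1,4); v=(2,-1)
3. t=3 → R at (7,1); v=(-2,-1)
4. t=1 → B at (5,0); v=(-2,1)

Final position: (5,0)
Wall sequence: LTRB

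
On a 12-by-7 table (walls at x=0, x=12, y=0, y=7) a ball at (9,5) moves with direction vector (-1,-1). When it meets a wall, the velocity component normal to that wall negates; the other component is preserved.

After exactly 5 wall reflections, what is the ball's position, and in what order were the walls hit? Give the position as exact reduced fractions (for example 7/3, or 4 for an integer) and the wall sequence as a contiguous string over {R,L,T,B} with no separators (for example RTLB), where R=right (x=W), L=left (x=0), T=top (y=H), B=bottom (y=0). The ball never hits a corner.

1. t=5 → B at (4,0); v=(-1,1)
2. t=4 → L at (0,4); v=(1,1)
3. t=3 → T at (3,7); v=(1,-1)
4. t=7 → B at (10,0); v=(1,1)
5. t=2 → R at (12,2); v=(-1,1)

Final position: (12,2)
Wall sequence: BLTBR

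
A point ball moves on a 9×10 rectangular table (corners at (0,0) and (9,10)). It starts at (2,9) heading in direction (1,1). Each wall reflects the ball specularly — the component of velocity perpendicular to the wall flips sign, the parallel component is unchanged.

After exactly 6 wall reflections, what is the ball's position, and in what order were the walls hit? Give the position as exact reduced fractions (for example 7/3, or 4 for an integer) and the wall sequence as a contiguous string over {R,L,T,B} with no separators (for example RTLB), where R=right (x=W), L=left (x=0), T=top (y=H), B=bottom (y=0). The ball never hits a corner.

Final position: (9,6)
Wall sequence: TRBLTR

1. t=1 → T at (3,10); v=(1,-1)
2. t=6 → R at (9,4); v=(-1,-1)
3. t=4 → B at (5,0); v=(-1,1)
4. t=5 → L at (0,5); v=(1,1)
5. t=5 → T at (5,10); v=(1,-1)
6. t=4 → R at (9,6); v=(-1,-1)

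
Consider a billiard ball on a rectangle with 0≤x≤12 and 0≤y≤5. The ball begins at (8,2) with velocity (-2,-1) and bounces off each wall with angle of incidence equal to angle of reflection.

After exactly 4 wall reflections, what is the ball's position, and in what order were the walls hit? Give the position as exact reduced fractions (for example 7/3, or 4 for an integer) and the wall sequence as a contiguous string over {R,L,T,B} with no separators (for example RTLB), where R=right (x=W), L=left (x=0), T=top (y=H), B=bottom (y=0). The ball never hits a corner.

1. t=2 → B at (4,0); v=(-2,1)
2. t=2 → L at (0,2); v=(2,1)
3. t=3 → T at (6,5); v=(2,-1)
4. t=3 → R at (12,2); v=(-2,-1)

Final position: (12,2)
Wall sequence: BLTR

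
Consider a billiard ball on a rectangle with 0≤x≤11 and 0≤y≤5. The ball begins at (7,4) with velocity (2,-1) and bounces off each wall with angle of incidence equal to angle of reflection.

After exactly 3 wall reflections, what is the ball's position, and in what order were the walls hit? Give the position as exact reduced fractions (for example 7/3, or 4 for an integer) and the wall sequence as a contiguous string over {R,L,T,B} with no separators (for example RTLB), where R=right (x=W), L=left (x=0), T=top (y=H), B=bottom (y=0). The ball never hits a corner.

1. t=2 → R at (11,2); v=(-2,-1)
2. t=2 → B at (7,0); v=(-2,1)
3. t=7/2 → L at (0,7/2); v=(2,1)

Final position: (0,7/2)
Wall sequence: RBL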